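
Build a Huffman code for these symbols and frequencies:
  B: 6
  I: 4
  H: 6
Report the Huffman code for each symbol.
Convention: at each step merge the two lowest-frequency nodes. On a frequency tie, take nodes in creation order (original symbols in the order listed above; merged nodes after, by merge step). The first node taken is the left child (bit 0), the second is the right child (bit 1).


Huffman tree construction:
Step 1: Merge I(4) + B(6) = 10
Step 2: Merge H(6) + (I+B)(10) = 16
Read each symbol's code off the tree from the root (left child = 0, right child = 1).

Codes:
  B: 11 (length 2)
  I: 10 (length 2)
  H: 0 (length 1)
Average code length: 26/16 = 1.6250 bits/symbol


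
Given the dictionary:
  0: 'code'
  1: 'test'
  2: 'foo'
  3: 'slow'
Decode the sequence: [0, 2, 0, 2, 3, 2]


Look up each index in the dictionary:
  0 -> 'code'
  2 -> 'foo'
  0 -> 'code'
  2 -> 'foo'
  3 -> 'slow'
  2 -> 'foo'

Decoded: "code foo code foo slow foo"


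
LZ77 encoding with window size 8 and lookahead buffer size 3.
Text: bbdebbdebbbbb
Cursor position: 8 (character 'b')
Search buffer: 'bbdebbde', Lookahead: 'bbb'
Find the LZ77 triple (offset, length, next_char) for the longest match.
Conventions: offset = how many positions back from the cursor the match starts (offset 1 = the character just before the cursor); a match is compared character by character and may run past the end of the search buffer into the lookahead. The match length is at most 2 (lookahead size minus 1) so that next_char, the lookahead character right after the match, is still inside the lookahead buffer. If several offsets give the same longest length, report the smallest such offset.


Try each offset into the search buffer:
  offset=1 (pos 7, char 'e'): match length 0
  offset=2 (pos 6, char 'd'): match length 0
  offset=3 (pos 5, char 'b'): match length 1
  offset=4 (pos 4, char 'b'): match length 2
  offset=5 (pos 3, char 'e'): match length 0
  offset=6 (pos 2, char 'd'): match length 0
  offset=7 (pos 1, char 'b'): match length 1
  offset=8 (pos 0, char 'b'): match length 2
Longest match has length 2, found at offsets 4, 8; take the smallest, offset 4.
next_char = character at position 8 + 2 = 10 -> 'b'

Best match: offset=4, length=2 (matching 'bb' starting at position 4)
LZ77 triple: (4, 2, 'b')


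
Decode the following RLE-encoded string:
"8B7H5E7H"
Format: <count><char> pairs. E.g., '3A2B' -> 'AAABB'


Expanding each <count><char> pair:
  8B -> 'BBBBBBBB'
  7H -> 'HHHHHHH'
  5E -> 'EEEEE'
  7H -> 'HHHHHHH'

Decoded = BBBBBBBBHHHHHHHEEEEEHHHHHHH


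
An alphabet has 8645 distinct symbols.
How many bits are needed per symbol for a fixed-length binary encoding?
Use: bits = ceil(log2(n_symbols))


log2(8645) = 13.0777
Bracket: 2^13 = 8192 < 8645 <= 2^14 = 16384
So ceil(log2(8645)) = 14

bits = ceil(log2(8645)) = ceil(13.0777) = 14 bits


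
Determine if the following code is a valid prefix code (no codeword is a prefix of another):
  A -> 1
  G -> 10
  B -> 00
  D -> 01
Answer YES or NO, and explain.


Checking each pair (does one codeword prefix another?):
  A='1' vs G='10': prefix -- VIOLATION

NO -- this is NOT a valid prefix code. A (1) is a prefix of G (10).


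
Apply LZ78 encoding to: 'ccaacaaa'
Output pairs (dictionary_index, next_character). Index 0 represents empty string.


LZ78 encoding steps:
Dictionary: {0: ''}
Step 1: w='' (idx 0), next='c' -> output (0, 'c'), add 'c' as idx 1
Step 2: w='c' (idx 1), next='a' -> output (1, 'a'), add 'ca' as idx 2
Step 3: w='' (idx 0), next='a' -> output (0, 'a'), add 'a' as idx 3
Step 4: w='ca' (idx 2), next='a' -> output (2, 'a'), add 'caa' as idx 4
Step 5: w='a' (idx 3), end of input -> output (3, '')


Encoded: [(0, 'c'), (1, 'a'), (0, 'a'), (2, 'a'), (3, '')]


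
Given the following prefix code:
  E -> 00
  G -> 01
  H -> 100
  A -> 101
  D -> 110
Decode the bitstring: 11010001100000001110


Decoding step by step:
Bits 110 -> D
Bits 100 -> H
Bits 01 -> G
Bits 100 -> H
Bits 00 -> E
Bits 00 -> E
Bits 01 -> G
Bits 110 -> D


Decoded message: DHGHEEGD


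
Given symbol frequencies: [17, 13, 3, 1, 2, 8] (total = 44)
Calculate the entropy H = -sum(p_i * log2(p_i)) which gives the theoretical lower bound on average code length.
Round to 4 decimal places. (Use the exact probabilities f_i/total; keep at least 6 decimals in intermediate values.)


Per-symbol terms -p_i * log2(p_i) with p_i = f_i/44:
  p = 17/44 = 0.386364: log2(p) = -1.371969, -p*log2(p) = 0.530079
  p = 13/44 = 0.295455: log2(p) = -1.758992, -p*log2(p) = 0.519702
  p = 3/44 = 0.068182: log2(p) = -3.874469, -p*log2(p) = 0.264168
  p = 1/44 = 0.022727: log2(p) = -5.459432, -p*log2(p) = 0.124078
  p = 2/44 = 0.045455: log2(p) = -4.459432, -p*log2(p) = 0.202701
  p = 8/44 = 0.181818: log2(p) = -2.459432, -p*log2(p) = 0.447169
H = 0.530079 + 0.519702 + 0.264168 + 0.124078 + 0.202701 + 0.447169 = 2.087897

H = 2.0879 bits/symbol


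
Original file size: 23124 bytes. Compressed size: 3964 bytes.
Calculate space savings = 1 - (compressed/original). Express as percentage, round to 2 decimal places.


ratio = compressed/original = 3964/23124 = 0.171424
savings = 1 - ratio = 1 - 0.171424 = 0.828576
as a percentage: 0.828576 * 100 = 82.86%

Space savings = 1 - 3964/23124 = 82.86%


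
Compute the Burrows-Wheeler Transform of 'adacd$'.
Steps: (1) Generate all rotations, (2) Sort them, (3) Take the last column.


Rotations (sorted):
  0: $adacd -> last char: d
  1: acd$ad -> last char: d
  2: adacd$ -> last char: $
  3: cd$ada -> last char: a
  4: d$adac -> last char: c
  5: dacd$a -> last char: a


BWT = dd$aca


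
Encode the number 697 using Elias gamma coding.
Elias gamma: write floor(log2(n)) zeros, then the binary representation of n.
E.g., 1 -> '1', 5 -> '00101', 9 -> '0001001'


num_bits = floor(log2(697)) + 1 = 10
leading_zeros = num_bits - 1 = 9
binary(697) = 1010111001

Elias gamma(697) = '000000000' + '1010111001' = 0000000001010111001 (19 bits)


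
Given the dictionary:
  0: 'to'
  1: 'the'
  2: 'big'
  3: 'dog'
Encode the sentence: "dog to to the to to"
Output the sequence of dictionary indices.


Look up each word in the dictionary:
  'dog' -> 3
  'to' -> 0
  'to' -> 0
  'the' -> 1
  'to' -> 0
  'to' -> 0

Encoded: [3, 0, 0, 1, 0, 0]


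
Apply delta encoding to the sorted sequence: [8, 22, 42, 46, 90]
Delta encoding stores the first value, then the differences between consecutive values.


First value: 8
Deltas:
  22 - 8 = 14
  42 - 22 = 20
  46 - 42 = 4
  90 - 46 = 44


Delta encoded: [8, 14, 20, 4, 44]


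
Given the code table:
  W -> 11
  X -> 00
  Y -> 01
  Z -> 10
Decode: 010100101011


Decoding:
01 -> Y
01 -> Y
00 -> X
10 -> Z
10 -> Z
11 -> W


Result: YYXZZW


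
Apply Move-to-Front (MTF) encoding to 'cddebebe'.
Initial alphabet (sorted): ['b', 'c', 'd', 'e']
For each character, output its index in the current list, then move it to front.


MTF encoding:
'c': index 1 in ['b', 'c', 'd', 'e'] -> ['c', 'b', 'd', 'e']
'd': index 2 in ['c', 'b', 'd', 'e'] -> ['d', 'c', 'b', 'e']
'd': index 0 in ['d', 'c', 'b', 'e'] -> ['d', 'c', 'b', 'e']
'e': index 3 in ['d', 'c', 'b', 'e'] -> ['e', 'd', 'c', 'b']
'b': index 3 in ['e', 'd', 'c', 'b'] -> ['b', 'e', 'd', 'c']
'e': index 1 in ['b', 'e', 'd', 'c'] -> ['e', 'b', 'd', 'c']
'b': index 1 in ['e', 'b', 'd', 'c'] -> ['b', 'e', 'd', 'c']
'e': index 1 in ['b', 'e', 'd', 'c'] -> ['e', 'b', 'd', 'c']


Output: [1, 2, 0, 3, 3, 1, 1, 1]


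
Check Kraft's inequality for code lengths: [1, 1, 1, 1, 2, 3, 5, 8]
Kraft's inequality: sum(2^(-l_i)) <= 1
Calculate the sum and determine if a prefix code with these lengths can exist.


Sum = 2^(-1) + 2^(-1) + 2^(-1) + 2^(-1) + 2^(-2) + 2^(-3) + 2^(-5) + 2^(-8)
    = 0.5 + 0.5 + 0.5 + 0.5 + 0.25 + 0.125 + 0.03125 + 0.00390625
    = 617/256 = 2.41015625
Since 2.41015625 > 1, Kraft's inequality is NOT satisfied.
A prefix code with these lengths CANNOT exist.

Kraft sum = 2.41015625. Not satisfied.


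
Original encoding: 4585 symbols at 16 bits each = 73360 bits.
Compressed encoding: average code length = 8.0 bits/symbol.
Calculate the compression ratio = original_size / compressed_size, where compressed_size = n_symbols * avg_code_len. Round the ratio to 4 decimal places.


original_size = n_symbols * orig_bits = 4585 * 16 = 73360 bits
compressed_size = n_symbols * avg_code_len = 4585 * 8.0 = 36680.0 bits
ratio = original_size / compressed_size = 73360 / 36680.0 = 2.0

Compression ratio = 2.0


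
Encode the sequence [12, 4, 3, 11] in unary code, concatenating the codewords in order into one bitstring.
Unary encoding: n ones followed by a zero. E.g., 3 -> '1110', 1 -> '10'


Encode each number as n ones followed by a terminating 0:
  12 -> 1111111111110 (13 bits)
  4 -> 11110 (5 bits)
  3 -> 1110 (4 bits)
  11 -> 111111111110 (12 bits)
Total length = 13 + 5 + 4 + 12 = 34 bits.

Unary([12, 4, 3, 11]) = 1111111111110111101110111111111110 (34 bits)


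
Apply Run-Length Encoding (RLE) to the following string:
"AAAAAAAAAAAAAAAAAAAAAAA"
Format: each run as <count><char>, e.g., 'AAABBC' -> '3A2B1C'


Scanning runs left to right:
  i=0: run of 'A' x 23 -> '23A'

RLE = 23A


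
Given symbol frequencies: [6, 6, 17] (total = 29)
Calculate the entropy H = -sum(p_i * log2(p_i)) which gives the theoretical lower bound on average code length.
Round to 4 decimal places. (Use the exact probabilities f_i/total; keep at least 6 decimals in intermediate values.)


Per-symbol terms -p_i * log2(p_i) with p_i = f_i/29:
  p = 6/29 = 0.206897: log2(p) = -2.273018, -p*log2(p) = 0.470280
  p = 6/29 = 0.206897: log2(p) = -2.273018, -p*log2(p) = 0.470280
  p = 17/29 = 0.586207: log2(p) = -0.770518, -p*log2(p) = 0.451683
H = 0.470280 + 0.470280 + 0.451683 = 1.392243

H = 1.3922 bits/symbol


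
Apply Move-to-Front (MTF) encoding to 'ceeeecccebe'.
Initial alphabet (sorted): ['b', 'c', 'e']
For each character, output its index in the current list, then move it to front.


MTF encoding:
'c': index 1 in ['b', 'c', 'e'] -> ['c', 'b', 'e']
'e': index 2 in ['c', 'b', 'e'] -> ['e', 'c', 'b']
'e': index 0 in ['e', 'c', 'b'] -> ['e', 'c', 'b']
'e': index 0 in ['e', 'c', 'b'] -> ['e', 'c', 'b']
'e': index 0 in ['e', 'c', 'b'] -> ['e', 'c', 'b']
'c': index 1 in ['e', 'c', 'b'] -> ['c', 'e', 'b']
'c': index 0 in ['c', 'e', 'b'] -> ['c', 'e', 'b']
'c': index 0 in ['c', 'e', 'b'] -> ['c', 'e', 'b']
'e': index 1 in ['c', 'e', 'b'] -> ['e', 'c', 'b']
'b': index 2 in ['e', 'c', 'b'] -> ['b', 'e', 'c']
'e': index 1 in ['b', 'e', 'c'] -> ['e', 'b', 'c']


Output: [1, 2, 0, 0, 0, 1, 0, 0, 1, 2, 1]


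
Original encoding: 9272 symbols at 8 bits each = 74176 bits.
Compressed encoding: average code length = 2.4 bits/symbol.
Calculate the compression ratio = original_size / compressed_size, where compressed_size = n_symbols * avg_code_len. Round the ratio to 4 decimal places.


original_size = n_symbols * orig_bits = 9272 * 8 = 74176 bits
compressed_size = n_symbols * avg_code_len = 9272 * 2.4 = 22252.8 bits
ratio = original_size / compressed_size = 74176 / 22252.8 = 3.3333

Compression ratio = 3.3333


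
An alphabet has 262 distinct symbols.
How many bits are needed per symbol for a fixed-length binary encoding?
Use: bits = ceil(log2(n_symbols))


log2(262) = 8.0334
Bracket: 2^8 = 256 < 262 <= 2^9 = 512
So ceil(log2(262)) = 9

bits = ceil(log2(262)) = ceil(8.0334) = 9 bits


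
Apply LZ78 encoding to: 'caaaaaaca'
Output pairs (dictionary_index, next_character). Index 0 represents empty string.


LZ78 encoding steps:
Dictionary: {0: ''}
Step 1: w='' (idx 0), next='c' -> output (0, 'c'), add 'c' as idx 1
Step 2: w='' (idx 0), next='a' -> output (0, 'a'), add 'a' as idx 2
Step 3: w='a' (idx 2), next='a' -> output (2, 'a'), add 'aa' as idx 3
Step 4: w='aa' (idx 3), next='a' -> output (3, 'a'), add 'aaa' as idx 4
Step 5: w='c' (idx 1), next='a' -> output (1, 'a'), add 'ca' as idx 5


Encoded: [(0, 'c'), (0, 'a'), (2, 'a'), (3, 'a'), (1, 'a')]


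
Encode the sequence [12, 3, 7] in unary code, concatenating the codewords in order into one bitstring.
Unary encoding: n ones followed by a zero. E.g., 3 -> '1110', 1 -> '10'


Encode each number as n ones followed by a terminating 0:
  12 -> 1111111111110 (13 bits)
  3 -> 1110 (4 bits)
  7 -> 11111110 (8 bits)
Total length = 13 + 4 + 8 = 25 bits.

Unary([12, 3, 7]) = 1111111111110111011111110 (25 bits)


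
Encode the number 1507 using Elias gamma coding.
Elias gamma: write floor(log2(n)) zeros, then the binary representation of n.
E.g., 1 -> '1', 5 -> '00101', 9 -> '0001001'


num_bits = floor(log2(1507)) + 1 = 11
leading_zeros = num_bits - 1 = 10
binary(1507) = 10111100011

Elias gamma(1507) = '0000000000' + '10111100011' = 000000000010111100011 (21 bits)


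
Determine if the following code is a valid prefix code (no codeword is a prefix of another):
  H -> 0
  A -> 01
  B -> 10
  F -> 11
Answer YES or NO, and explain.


Checking each pair (does one codeword prefix another?):
  H='0' vs A='01': prefix -- VIOLATION

NO -- this is NOT a valid prefix code. H (0) is a prefix of A (01).


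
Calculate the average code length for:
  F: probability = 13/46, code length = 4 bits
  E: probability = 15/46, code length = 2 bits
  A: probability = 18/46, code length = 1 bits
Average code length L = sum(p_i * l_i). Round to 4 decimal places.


Weighted contributions p_i * l_i:
  F: (13/46) * 4 = 52/46
  E: (15/46) * 2 = 30/46
  A: (18/46) * 1 = 18/46
Sum = (52 + 30 + 18)/46 = 100/46

L = 100/46 = 2.1739 bits/symbol


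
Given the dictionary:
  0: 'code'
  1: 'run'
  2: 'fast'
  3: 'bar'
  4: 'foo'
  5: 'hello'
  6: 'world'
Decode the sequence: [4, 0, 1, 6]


Look up each index in the dictionary:
  4 -> 'foo'
  0 -> 'code'
  1 -> 'run'
  6 -> 'world'

Decoded: "foo code run world"


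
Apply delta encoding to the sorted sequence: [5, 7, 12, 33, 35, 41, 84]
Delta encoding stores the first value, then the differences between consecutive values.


First value: 5
Deltas:
  7 - 5 = 2
  12 - 7 = 5
  33 - 12 = 21
  35 - 33 = 2
  41 - 35 = 6
  84 - 41 = 43


Delta encoded: [5, 2, 5, 21, 2, 6, 43]


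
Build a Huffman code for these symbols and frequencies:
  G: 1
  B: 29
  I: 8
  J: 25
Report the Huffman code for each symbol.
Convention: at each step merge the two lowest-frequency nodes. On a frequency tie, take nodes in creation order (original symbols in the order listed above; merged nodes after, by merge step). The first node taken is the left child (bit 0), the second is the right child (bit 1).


Huffman tree construction:
Step 1: Merge G(1) + I(8) = 9
Step 2: Merge (G+I)(9) + J(25) = 34
Step 3: Merge B(29) + ((G+I)+J)(34) = 63
Read each symbol's code off the tree from the root (left child = 0, right child = 1).

Codes:
  G: 100 (length 3)
  B: 0 (length 1)
  I: 101 (length 3)
  J: 11 (length 2)
Average code length: 106/63 = 1.6825 bits/symbol


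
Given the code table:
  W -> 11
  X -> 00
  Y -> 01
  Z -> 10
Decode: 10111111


Decoding:
10 -> Z
11 -> W
11 -> W
11 -> W


Result: ZWWW


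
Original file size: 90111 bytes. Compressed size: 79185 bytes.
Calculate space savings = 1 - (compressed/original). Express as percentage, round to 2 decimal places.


ratio = compressed/original = 79185/90111 = 0.87875
savings = 1 - ratio = 1 - 0.87875 = 0.12125
as a percentage: 0.12125 * 100 = 12.13%

Space savings = 1 - 79185/90111 = 12.13%


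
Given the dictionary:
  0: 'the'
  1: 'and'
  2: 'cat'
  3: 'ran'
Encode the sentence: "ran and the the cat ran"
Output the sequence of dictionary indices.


Look up each word in the dictionary:
  'ran' -> 3
  'and' -> 1
  'the' -> 0
  'the' -> 0
  'cat' -> 2
  'ran' -> 3

Encoded: [3, 1, 0, 0, 2, 3]


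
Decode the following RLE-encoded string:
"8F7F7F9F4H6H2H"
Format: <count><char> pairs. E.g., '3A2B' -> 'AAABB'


Expanding each <count><char> pair:
  8F -> 'FFFFFFFF'
  7F -> 'FFFFFFF'
  7F -> 'FFFFFFF'
  9F -> 'FFFFFFFFF'
  4H -> 'HHHH'
  6H -> 'HHHHHH'
  2H -> 'HH'

Decoded = FFFFFFFFFFFFFFFFFFFFFFFFFFFFFFFHHHHHHHHHHHH


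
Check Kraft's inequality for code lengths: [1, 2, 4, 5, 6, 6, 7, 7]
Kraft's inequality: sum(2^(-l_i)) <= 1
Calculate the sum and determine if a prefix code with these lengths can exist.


Sum = 2^(-1) + 2^(-2) + 2^(-4) + 2^(-5) + 2^(-6) + 2^(-6) + 2^(-7) + 2^(-7)
    = 0.5 + 0.25 + 0.0625 + 0.03125 + 0.015625 + 0.015625 + 0.0078125 + 0.0078125
    = 114/128 = 0.890625
Since 0.890625 <= 1, Kraft's inequality IS satisfied.
A prefix code with these lengths CAN exist.

Kraft sum = 0.890625. Satisfied.


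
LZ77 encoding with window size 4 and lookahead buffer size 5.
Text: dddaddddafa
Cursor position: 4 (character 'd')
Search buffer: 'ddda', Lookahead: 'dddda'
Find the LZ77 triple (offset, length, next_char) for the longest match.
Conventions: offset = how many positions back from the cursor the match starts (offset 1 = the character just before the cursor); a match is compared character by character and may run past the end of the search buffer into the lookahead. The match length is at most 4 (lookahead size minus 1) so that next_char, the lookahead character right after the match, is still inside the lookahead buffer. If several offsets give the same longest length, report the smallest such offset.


Try each offset into the search buffer:
  offset=1 (pos 3, char 'a'): match length 0
  offset=2 (pos 2, char 'd'): match length 1
  offset=3 (pos 1, char 'd'): match length 2
  offset=4 (pos 0, char 'd'): match length 3
Longest match has length 3 at offset 4.
next_char = character at position 4 + 3 = 7 -> 'd'

Best match: offset=4, length=3 (matching 'ddd' starting at position 0)
LZ77 triple: (4, 3, 'd')


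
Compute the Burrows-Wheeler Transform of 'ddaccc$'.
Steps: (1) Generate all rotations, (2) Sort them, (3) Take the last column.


Rotations (sorted):
  0: $ddaccc -> last char: c
  1: accc$dd -> last char: d
  2: c$ddacc -> last char: c
  3: cc$ddac -> last char: c
  4: ccc$dda -> last char: a
  5: daccc$d -> last char: d
  6: ddaccc$ -> last char: $


BWT = cdccad$


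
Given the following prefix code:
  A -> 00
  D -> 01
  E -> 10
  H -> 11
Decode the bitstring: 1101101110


Decoding step by step:
Bits 11 -> H
Bits 01 -> D
Bits 10 -> E
Bits 11 -> H
Bits 10 -> E


Decoded message: HDEHE


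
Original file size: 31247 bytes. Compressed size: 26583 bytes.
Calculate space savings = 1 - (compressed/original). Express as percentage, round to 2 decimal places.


ratio = compressed/original = 26583/31247 = 0.850738
savings = 1 - ratio = 1 - 0.850738 = 0.149262
as a percentage: 0.149262 * 100 = 14.93%

Space savings = 1 - 26583/31247 = 14.93%


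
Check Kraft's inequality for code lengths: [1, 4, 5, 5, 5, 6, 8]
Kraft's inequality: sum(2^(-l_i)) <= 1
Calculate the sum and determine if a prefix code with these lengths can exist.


Sum = 2^(-1) + 2^(-4) + 2^(-5) + 2^(-5) + 2^(-5) + 2^(-6) + 2^(-8)
    = 0.5 + 0.0625 + 0.03125 + 0.03125 + 0.03125 + 0.015625 + 0.00390625
    = 173/256 = 0.67578125
Since 0.67578125 <= 1, Kraft's inequality IS satisfied.
A prefix code with these lengths CAN exist.

Kraft sum = 0.67578125. Satisfied.


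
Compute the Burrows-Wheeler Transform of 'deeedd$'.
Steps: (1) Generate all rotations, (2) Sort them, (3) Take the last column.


Rotations (sorted):
  0: $deeedd -> last char: d
  1: d$deeed -> last char: d
  2: dd$deee -> last char: e
  3: deeedd$ -> last char: $
  4: edd$dee -> last char: e
  5: eedd$de -> last char: e
  6: eeedd$d -> last char: d


BWT = dde$eed


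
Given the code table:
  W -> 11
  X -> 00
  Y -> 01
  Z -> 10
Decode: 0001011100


Decoding:
00 -> X
01 -> Y
01 -> Y
11 -> W
00 -> X


Result: XYYWX


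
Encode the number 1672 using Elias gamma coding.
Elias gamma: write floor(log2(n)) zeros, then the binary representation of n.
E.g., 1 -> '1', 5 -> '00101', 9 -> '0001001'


num_bits = floor(log2(1672)) + 1 = 11
leading_zeros = num_bits - 1 = 10
binary(1672) = 11010001000

Elias gamma(1672) = '0000000000' + '11010001000' = 000000000011010001000 (21 bits)


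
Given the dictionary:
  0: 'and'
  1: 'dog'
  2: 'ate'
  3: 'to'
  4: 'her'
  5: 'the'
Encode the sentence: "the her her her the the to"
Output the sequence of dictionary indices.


Look up each word in the dictionary:
  'the' -> 5
  'her' -> 4
  'her' -> 4
  'her' -> 4
  'the' -> 5
  'the' -> 5
  'to' -> 3

Encoded: [5, 4, 4, 4, 5, 5, 3]


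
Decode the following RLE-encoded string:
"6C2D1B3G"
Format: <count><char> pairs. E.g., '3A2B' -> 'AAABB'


Expanding each <count><char> pair:
  6C -> 'CCCCCC'
  2D -> 'DD'
  1B -> 'B'
  3G -> 'GGG'

Decoded = CCCCCCDDBGGG


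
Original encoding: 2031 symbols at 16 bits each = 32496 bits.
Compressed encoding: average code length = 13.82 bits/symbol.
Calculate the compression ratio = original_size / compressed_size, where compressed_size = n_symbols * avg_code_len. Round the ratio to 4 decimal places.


original_size = n_symbols * orig_bits = 2031 * 16 = 32496 bits
compressed_size = n_symbols * avg_code_len = 2031 * 13.82 = 28068.42 bits
ratio = original_size / compressed_size = 32496 / 28068.42 = 1.1577

Compression ratio = 1.1577


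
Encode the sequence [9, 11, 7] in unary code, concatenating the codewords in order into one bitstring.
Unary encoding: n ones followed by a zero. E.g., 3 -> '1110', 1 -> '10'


Encode each number as n ones followed by a terminating 0:
  9 -> 1111111110 (10 bits)
  11 -> 111111111110 (12 bits)
  7 -> 11111110 (8 bits)
Total length = 10 + 12 + 8 = 30 bits.

Unary([9, 11, 7]) = 111111111011111111111011111110 (30 bits)


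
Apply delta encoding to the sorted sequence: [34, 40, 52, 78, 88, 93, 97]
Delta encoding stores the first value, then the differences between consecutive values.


First value: 34
Deltas:
  40 - 34 = 6
  52 - 40 = 12
  78 - 52 = 26
  88 - 78 = 10
  93 - 88 = 5
  97 - 93 = 4


Delta encoded: [34, 6, 12, 26, 10, 5, 4]


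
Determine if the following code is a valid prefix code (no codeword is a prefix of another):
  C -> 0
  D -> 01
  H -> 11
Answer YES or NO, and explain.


Checking each pair (does one codeword prefix another?):
  C='0' vs D='01': prefix -- VIOLATION

NO -- this is NOT a valid prefix code. C (0) is a prefix of D (01).


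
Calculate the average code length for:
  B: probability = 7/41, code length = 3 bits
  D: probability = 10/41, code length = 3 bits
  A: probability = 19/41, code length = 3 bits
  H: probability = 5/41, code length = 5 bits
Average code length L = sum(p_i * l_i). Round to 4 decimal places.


Weighted contributions p_i * l_i:
  B: (7/41) * 3 = 21/41
  D: (10/41) * 3 = 30/41
  A: (19/41) * 3 = 57/41
  H: (5/41) * 5 = 25/41
Sum = (21 + 30 + 57 + 25)/41 = 133/41

L = 133/41 = 3.2439 bits/symbol


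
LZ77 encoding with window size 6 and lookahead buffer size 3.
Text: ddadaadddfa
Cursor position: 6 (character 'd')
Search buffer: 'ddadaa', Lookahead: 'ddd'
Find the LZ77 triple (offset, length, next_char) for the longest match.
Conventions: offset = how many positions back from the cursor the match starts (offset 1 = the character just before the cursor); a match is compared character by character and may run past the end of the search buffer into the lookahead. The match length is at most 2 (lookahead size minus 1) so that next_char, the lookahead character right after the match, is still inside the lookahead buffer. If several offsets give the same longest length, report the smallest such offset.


Try each offset into the search buffer:
  offset=1 (pos 5, char 'a'): match length 0
  offset=2 (pos 4, char 'a'): match length 0
  offset=3 (pos 3, char 'd'): match length 1
  offset=4 (pos 2, char 'a'): match length 0
  offset=5 (pos 1, char 'd'): match length 1
  offset=6 (pos 0, char 'd'): match length 2
Longest match has length 2 at offset 6.
next_char = character at position 6 + 2 = 8 -> 'd'

Best match: offset=6, length=2 (matching 'dd' starting at position 0)
LZ77 triple: (6, 2, 'd')


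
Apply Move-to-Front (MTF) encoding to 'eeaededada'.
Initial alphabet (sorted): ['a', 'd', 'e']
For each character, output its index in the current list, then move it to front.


MTF encoding:
'e': index 2 in ['a', 'd', 'e'] -> ['e', 'a', 'd']
'e': index 0 in ['e', 'a', 'd'] -> ['e', 'a', 'd']
'a': index 1 in ['e', 'a', 'd'] -> ['a', 'e', 'd']
'e': index 1 in ['a', 'e', 'd'] -> ['e', 'a', 'd']
'd': index 2 in ['e', 'a', 'd'] -> ['d', 'e', 'a']
'e': index 1 in ['d', 'e', 'a'] -> ['e', 'd', 'a']
'd': index 1 in ['e', 'd', 'a'] -> ['d', 'e', 'a']
'a': index 2 in ['d', 'e', 'a'] -> ['a', 'd', 'e']
'd': index 1 in ['a', 'd', 'e'] -> ['d', 'a', 'e']
'a': index 1 in ['d', 'a', 'e'] -> ['a', 'd', 'e']


Output: [2, 0, 1, 1, 2, 1, 1, 2, 1, 1]


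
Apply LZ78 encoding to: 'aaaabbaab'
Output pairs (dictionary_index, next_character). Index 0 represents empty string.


LZ78 encoding steps:
Dictionary: {0: ''}
Step 1: w='' (idx 0), next='a' -> output (0, 'a'), add 'a' as idx 1
Step 2: w='a' (idx 1), next='a' -> output (1, 'a'), add 'aa' as idx 2
Step 3: w='a' (idx 1), next='b' -> output (1, 'b'), add 'ab' as idx 3
Step 4: w='' (idx 0), next='b' -> output (0, 'b'), add 'b' as idx 4
Step 5: w='aa' (idx 2), next='b' -> output (2, 'b'), add 'aab' as idx 5


Encoded: [(0, 'a'), (1, 'a'), (1, 'b'), (0, 'b'), (2, 'b')]


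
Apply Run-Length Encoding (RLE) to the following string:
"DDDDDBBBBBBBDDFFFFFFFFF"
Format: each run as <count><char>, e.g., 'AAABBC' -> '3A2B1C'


Scanning runs left to right:
  i=0: run of 'D' x 5 -> '5D'
  i=5: run of 'B' x 7 -> '7B'
  i=12: run of 'D' x 2 -> '2D'
  i=14: run of 'F' x 9 -> '9F'

RLE = 5D7B2D9F


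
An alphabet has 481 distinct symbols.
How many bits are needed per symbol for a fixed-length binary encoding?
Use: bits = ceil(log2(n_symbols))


log2(481) = 8.9099
Bracket: 2^8 = 256 < 481 <= 2^9 = 512
So ceil(log2(481)) = 9

bits = ceil(log2(481)) = ceil(8.9099) = 9 bits


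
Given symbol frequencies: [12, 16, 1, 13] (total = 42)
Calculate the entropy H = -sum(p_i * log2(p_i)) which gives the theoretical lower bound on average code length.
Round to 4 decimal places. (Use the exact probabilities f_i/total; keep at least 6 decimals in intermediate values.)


Per-symbol terms -p_i * log2(p_i) with p_i = f_i/42:
  p = 12/42 = 0.285714: log2(p) = -1.807355, -p*log2(p) = 0.516387
  p = 16/42 = 0.380952: log2(p) = -1.392317, -p*log2(p) = 0.530407
  p = 1/42 = 0.023810: log2(p) = -5.392317, -p*log2(p) = 0.128389
  p = 13/42 = 0.309524: log2(p) = -1.691878, -p*log2(p) = 0.523676
H = 0.516387 + 0.530407 + 0.128389 + 0.523676 = 1.698859

H = 1.6989 bits/symbol


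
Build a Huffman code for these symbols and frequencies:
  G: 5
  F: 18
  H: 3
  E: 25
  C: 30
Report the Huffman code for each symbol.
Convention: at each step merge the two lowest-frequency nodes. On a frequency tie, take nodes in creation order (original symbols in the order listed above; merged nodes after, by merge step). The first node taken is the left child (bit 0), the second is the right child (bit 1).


Huffman tree construction:
Step 1: Merge H(3) + G(5) = 8
Step 2: Merge (H+G)(8) + F(18) = 26
Step 3: Merge E(25) + ((H+G)+F)(26) = 51
Step 4: Merge C(30) + (E+((H+G)+F))(51) = 81
Read each symbol's code off the tree from the root (left child = 0, right child = 1).

Codes:
  G: 1101 (length 4)
  F: 111 (length 3)
  H: 1100 (length 4)
  E: 10 (length 2)
  C: 0 (length 1)
Average code length: 166/81 = 2.0494 bits/symbol


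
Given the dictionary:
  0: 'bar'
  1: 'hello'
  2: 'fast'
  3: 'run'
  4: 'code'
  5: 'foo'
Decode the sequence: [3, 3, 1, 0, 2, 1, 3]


Look up each index in the dictionary:
  3 -> 'run'
  3 -> 'run'
  1 -> 'hello'
  0 -> 'bar'
  2 -> 'fast'
  1 -> 'hello'
  3 -> 'run'

Decoded: "run run hello bar fast hello run"


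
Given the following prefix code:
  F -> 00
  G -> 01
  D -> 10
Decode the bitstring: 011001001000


Decoding step by step:
Bits 01 -> G
Bits 10 -> D
Bits 01 -> G
Bits 00 -> F
Bits 10 -> D
Bits 00 -> F


Decoded message: GDGFDF


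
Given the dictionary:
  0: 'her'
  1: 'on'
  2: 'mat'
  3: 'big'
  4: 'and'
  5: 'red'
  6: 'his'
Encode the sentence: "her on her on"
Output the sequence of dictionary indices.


Look up each word in the dictionary:
  'her' -> 0
  'on' -> 1
  'her' -> 0
  'on' -> 1

Encoded: [0, 1, 0, 1]


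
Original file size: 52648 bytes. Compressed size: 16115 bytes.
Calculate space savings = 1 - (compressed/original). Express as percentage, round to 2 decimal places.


ratio = compressed/original = 16115/52648 = 0.30609
savings = 1 - ratio = 1 - 0.30609 = 0.69391
as a percentage: 0.69391 * 100 = 69.39%

Space savings = 1 - 16115/52648 = 69.39%


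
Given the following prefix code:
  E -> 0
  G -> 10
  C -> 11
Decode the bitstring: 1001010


Decoding step by step:
Bits 10 -> G
Bits 0 -> E
Bits 10 -> G
Bits 10 -> G


Decoded message: GEGG


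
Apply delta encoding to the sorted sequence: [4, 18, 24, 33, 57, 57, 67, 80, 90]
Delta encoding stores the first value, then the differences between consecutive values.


First value: 4
Deltas:
  18 - 4 = 14
  24 - 18 = 6
  33 - 24 = 9
  57 - 33 = 24
  57 - 57 = 0
  67 - 57 = 10
  80 - 67 = 13
  90 - 80 = 10


Delta encoded: [4, 14, 6, 9, 24, 0, 10, 13, 10]


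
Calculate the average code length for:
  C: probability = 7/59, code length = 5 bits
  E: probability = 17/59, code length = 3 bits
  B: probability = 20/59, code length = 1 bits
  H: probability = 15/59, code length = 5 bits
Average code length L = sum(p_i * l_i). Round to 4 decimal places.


Weighted contributions p_i * l_i:
  C: (7/59) * 5 = 35/59
  E: (17/59) * 3 = 51/59
  B: (20/59) * 1 = 20/59
  H: (15/59) * 5 = 75/59
Sum = (35 + 51 + 20 + 75)/59 = 181/59

L = 181/59 = 3.0678 bits/symbol


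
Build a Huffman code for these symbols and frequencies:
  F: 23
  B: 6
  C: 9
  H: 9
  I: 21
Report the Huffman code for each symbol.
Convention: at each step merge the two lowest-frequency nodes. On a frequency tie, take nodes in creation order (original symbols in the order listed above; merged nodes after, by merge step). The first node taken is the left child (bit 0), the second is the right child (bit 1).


Huffman tree construction:
Step 1: Merge B(6) + C(9) = 15
Step 2: Merge H(9) + (B+C)(15) = 24
Step 3: Merge I(21) + F(23) = 44
Step 4: Merge (H+(B+C))(24) + (I+F)(44) = 68
Read each symbol's code off the tree from the root (left child = 0, right child = 1).

Codes:
  F: 11 (length 2)
  B: 010 (length 3)
  C: 011 (length 3)
  H: 00 (length 2)
  I: 10 (length 2)
Average code length: 151/68 = 2.2206 bits/symbol


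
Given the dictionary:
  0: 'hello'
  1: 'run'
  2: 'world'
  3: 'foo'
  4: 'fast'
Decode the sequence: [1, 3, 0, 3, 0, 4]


Look up each index in the dictionary:
  1 -> 'run'
  3 -> 'foo'
  0 -> 'hello'
  3 -> 'foo'
  0 -> 'hello'
  4 -> 'fast'

Decoded: "run foo hello foo hello fast"


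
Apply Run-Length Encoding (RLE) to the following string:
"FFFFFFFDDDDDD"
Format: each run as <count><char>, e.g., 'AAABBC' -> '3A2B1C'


Scanning runs left to right:
  i=0: run of 'F' x 7 -> '7F'
  i=7: run of 'D' x 6 -> '6D'

RLE = 7F6D


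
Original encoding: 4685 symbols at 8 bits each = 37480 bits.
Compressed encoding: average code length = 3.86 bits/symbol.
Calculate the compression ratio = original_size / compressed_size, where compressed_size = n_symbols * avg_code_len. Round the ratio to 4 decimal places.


original_size = n_symbols * orig_bits = 4685 * 8 = 37480 bits
compressed_size = n_symbols * avg_code_len = 4685 * 3.86 = 18084.1 bits
ratio = original_size / compressed_size = 37480 / 18084.1 = 2.0725

Compression ratio = 2.0725


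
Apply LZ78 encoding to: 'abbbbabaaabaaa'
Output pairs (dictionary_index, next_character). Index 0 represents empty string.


LZ78 encoding steps:
Dictionary: {0: ''}
Step 1: w='' (idx 0), next='a' -> output (0, 'a'), add 'a' as idx 1
Step 2: w='' (idx 0), next='b' -> output (0, 'b'), add 'b' as idx 2
Step 3: w='b' (idx 2), next='b' -> output (2, 'b'), add 'bb' as idx 3
Step 4: w='b' (idx 2), next='a' -> output (2, 'a'), add 'ba' as idx 4
Step 5: w='ba' (idx 4), next='a' -> output (4, 'a'), add 'baa' as idx 5
Step 6: w='a' (idx 1), next='b' -> output (1, 'b'), add 'ab' as idx 6
Step 7: w='a' (idx 1), next='a' -> output (1, 'a'), add 'aa' as idx 7
Step 8: w='a' (idx 1), end of input -> output (1, '')


Encoded: [(0, 'a'), (0, 'b'), (2, 'b'), (2, 'a'), (4, 'a'), (1, 'b'), (1, 'a'), (1, '')]


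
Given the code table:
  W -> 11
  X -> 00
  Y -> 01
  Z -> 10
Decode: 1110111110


Decoding:
11 -> W
10 -> Z
11 -> W
11 -> W
10 -> Z


Result: WZWWZ


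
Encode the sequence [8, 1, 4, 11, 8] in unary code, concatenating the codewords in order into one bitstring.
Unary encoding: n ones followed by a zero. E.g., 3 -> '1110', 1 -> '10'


Encode each number as n ones followed by a terminating 0:
  8 -> 111111110 (9 bits)
  1 -> 10 (2 bits)
  4 -> 11110 (5 bits)
  11 -> 111111111110 (12 bits)
  8 -> 111111110 (9 bits)
Total length = 9 + 2 + 5 + 12 + 9 = 37 bits.

Unary([8, 1, 4, 11, 8]) = 1111111101011110111111111110111111110 (37 bits)


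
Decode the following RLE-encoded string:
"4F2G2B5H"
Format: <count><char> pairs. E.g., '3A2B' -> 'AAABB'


Expanding each <count><char> pair:
  4F -> 'FFFF'
  2G -> 'GG'
  2B -> 'BB'
  5H -> 'HHHHH'

Decoded = FFFFGGBBHHHHH


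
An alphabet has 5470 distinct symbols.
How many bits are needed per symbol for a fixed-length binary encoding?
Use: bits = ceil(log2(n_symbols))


log2(5470) = 12.4173
Bracket: 2^12 = 4096 < 5470 <= 2^13 = 8192
So ceil(log2(5470)) = 13

bits = ceil(log2(5470)) = ceil(12.4173) = 13 bits


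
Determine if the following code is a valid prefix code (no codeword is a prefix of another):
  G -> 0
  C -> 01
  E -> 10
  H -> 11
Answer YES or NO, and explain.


Checking each pair (does one codeword prefix another?):
  G='0' vs C='01': prefix -- VIOLATION

NO -- this is NOT a valid prefix code. G (0) is a prefix of C (01).


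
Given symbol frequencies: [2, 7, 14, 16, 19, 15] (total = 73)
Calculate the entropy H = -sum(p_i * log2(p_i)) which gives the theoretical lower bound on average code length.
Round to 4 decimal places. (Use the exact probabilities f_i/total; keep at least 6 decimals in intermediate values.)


Per-symbol terms -p_i * log2(p_i) with p_i = f_i/73:
  p = 2/73 = 0.027397: log2(p) = -5.189825, -p*log2(p) = 0.142187
  p = 7/73 = 0.095890: log2(p) = -3.382470, -p*log2(p) = 0.324346
  p = 14/73 = 0.191781: log2(p) = -2.382470, -p*log2(p) = 0.456912
  p = 16/73 = 0.219178: log2(p) = -2.189825, -p*log2(p) = 0.479962
  p = 19/73 = 0.260274: log2(p) = -1.941897, -p*log2(p) = 0.505425
  p = 15/73 = 0.205479: log2(p) = -2.282934, -p*log2(p) = 0.469096
H = 0.142187 + 0.324346 + 0.456912 + 0.479962 + 0.505425 + 0.469096 = 2.377928

H = 2.3779 bits/symbol


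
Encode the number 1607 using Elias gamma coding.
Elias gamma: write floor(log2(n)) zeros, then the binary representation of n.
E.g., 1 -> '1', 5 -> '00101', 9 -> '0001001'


num_bits = floor(log2(1607)) + 1 = 11
leading_zeros = num_bits - 1 = 10
binary(1607) = 11001000111

Elias gamma(1607) = '0000000000' + '11001000111' = 000000000011001000111 (21 bits)


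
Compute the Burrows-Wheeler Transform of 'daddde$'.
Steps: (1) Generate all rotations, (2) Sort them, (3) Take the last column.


Rotations (sorted):
  0: $daddde -> last char: e
  1: addde$d -> last char: d
  2: daddde$ -> last char: $
  3: ddde$da -> last char: a
  4: dde$dad -> last char: d
  5: de$dadd -> last char: d
  6: e$daddd -> last char: d


BWT = ed$addd


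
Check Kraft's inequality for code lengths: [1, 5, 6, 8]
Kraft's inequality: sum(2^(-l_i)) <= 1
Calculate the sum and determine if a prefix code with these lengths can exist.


Sum = 2^(-1) + 2^(-5) + 2^(-6) + 2^(-8)
    = 0.5 + 0.03125 + 0.015625 + 0.00390625
    = 141/256 = 0.55078125
Since 0.55078125 <= 1, Kraft's inequality IS satisfied.
A prefix code with these lengths CAN exist.

Kraft sum = 0.55078125. Satisfied.


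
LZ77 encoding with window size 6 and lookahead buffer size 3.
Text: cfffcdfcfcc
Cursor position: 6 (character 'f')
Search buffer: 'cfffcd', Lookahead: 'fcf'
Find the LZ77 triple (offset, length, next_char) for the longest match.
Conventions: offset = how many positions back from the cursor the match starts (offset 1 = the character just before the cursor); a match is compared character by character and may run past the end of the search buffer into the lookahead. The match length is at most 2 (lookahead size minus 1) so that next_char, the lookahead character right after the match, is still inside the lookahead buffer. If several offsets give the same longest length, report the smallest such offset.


Try each offset into the search buffer:
  offset=1 (pos 5, char 'd'): match length 0
  offset=2 (pos 4, char 'c'): match length 0
  offset=3 (pos 3, char 'f'): match length 2
  offset=4 (pos 2, char 'f'): match length 1
  offset=5 (pos 1, char 'f'): match length 1
  offset=6 (pos 0, char 'c'): match length 0
Longest match has length 2 at offset 3.
next_char = character at position 6 + 2 = 8 -> 'f'

Best match: offset=3, length=2 (matching 'fc' starting at position 3)
LZ77 triple: (3, 2, 'f')


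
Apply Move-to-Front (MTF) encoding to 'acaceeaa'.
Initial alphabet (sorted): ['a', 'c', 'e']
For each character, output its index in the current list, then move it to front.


MTF encoding:
'a': index 0 in ['a', 'c', 'e'] -> ['a', 'c', 'e']
'c': index 1 in ['a', 'c', 'e'] -> ['c', 'a', 'e']
'a': index 1 in ['c', 'a', 'e'] -> ['a', 'c', 'e']
'c': index 1 in ['a', 'c', 'e'] -> ['c', 'a', 'e']
'e': index 2 in ['c', 'a', 'e'] -> ['e', 'c', 'a']
'e': index 0 in ['e', 'c', 'a'] -> ['e', 'c', 'a']
'a': index 2 in ['e', 'c', 'a'] -> ['a', 'e', 'c']
'a': index 0 in ['a', 'e', 'c'] -> ['a', 'e', 'c']


Output: [0, 1, 1, 1, 2, 0, 2, 0]


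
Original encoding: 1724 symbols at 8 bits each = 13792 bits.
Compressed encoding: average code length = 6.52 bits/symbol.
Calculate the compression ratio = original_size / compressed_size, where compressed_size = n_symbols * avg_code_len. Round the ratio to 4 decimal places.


original_size = n_symbols * orig_bits = 1724 * 8 = 13792 bits
compressed_size = n_symbols * avg_code_len = 1724 * 6.52 = 11240.48 bits
ratio = original_size / compressed_size = 13792 / 11240.48 = 1.227

Compression ratio = 1.227


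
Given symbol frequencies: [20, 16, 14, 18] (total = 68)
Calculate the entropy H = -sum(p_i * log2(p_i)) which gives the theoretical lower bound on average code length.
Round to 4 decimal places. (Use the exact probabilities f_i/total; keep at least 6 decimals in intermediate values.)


Per-symbol terms -p_i * log2(p_i) with p_i = f_i/68:
  p = 20/68 = 0.294118: log2(p) = -1.765535, -p*log2(p) = 0.519275
  p = 16/68 = 0.235294: log2(p) = -2.087463, -p*log2(p) = 0.491168
  p = 14/68 = 0.205882: log2(p) = -2.280108, -p*log2(p) = 0.469434
  p = 18/68 = 0.264706: log2(p) = -1.917538, -p*log2(p) = 0.507584
H = 0.519275 + 0.491168 + 0.469434 + 0.507584 = 1.987461

H = 1.9875 bits/symbol


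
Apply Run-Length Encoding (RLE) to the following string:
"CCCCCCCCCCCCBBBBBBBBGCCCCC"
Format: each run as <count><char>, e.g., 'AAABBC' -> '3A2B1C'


Scanning runs left to right:
  i=0: run of 'C' x 12 -> '12C'
  i=12: run of 'B' x 8 -> '8B'
  i=20: run of 'G' x 1 -> '1G'
  i=21: run of 'C' x 5 -> '5C'

RLE = 12C8B1G5C


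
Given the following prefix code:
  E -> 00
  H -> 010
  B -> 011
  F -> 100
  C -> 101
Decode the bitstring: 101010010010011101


Decoding step by step:
Bits 101 -> C
Bits 010 -> H
Bits 010 -> H
Bits 010 -> H
Bits 011 -> B
Bits 101 -> C


Decoded message: CHHHBC


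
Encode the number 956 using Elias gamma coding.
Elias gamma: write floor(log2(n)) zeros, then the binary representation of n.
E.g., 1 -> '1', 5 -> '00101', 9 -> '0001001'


num_bits = floor(log2(956)) + 1 = 10
leading_zeros = num_bits - 1 = 9
binary(956) = 1110111100

Elias gamma(956) = '000000000' + '1110111100' = 0000000001110111100 (19 bits)


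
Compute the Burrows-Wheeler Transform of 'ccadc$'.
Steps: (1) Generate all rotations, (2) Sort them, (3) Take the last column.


Rotations (sorted):
  0: $ccadc -> last char: c
  1: adc$cc -> last char: c
  2: c$ccad -> last char: d
  3: cadc$c -> last char: c
  4: ccadc$ -> last char: $
  5: dc$cca -> last char: a


BWT = ccdc$a
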